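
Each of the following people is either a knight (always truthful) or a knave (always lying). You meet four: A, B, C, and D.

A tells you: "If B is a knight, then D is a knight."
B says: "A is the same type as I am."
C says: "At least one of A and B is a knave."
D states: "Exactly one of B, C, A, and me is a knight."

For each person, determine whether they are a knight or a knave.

Consider A. Suppose A is a knave.
Then whichever role B has, B's statement has the wrong truth value — contradiction.
So A is a knight.
Consider B. Suppose B is a knight.
Then no assignment of the remaining roles makes every statement match its speaker's type — contradiction.
So B is a knave.
With that fixed, C's statement is true, so C is a knight.
With that fixed, D's statement is false, so D is a knave.

A: knight, B: knave, C: knight, D: knave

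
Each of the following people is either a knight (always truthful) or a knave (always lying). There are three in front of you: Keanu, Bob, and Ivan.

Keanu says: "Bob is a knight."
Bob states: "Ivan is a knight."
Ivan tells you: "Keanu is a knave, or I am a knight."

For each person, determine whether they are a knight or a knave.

Keanu: knight, Bob: knight, Ivan: knight

Consider Keanu. Suppose Keanu is a knave.
Then no assignment of the remaining roles makes every statement match its speaker's type — contradiction.
So Keanu is a knight.
Consider Bob. Suppose Bob is a knave.
Then Keanu's statement comes out false, contradicting Keanu being a knight.
So Bob is a knight.
Consider Ivan. Suppose Ivan is a knave.
Then Bob's statement comes out false, contradicting Bob being a knight.
So Ivan is a knight.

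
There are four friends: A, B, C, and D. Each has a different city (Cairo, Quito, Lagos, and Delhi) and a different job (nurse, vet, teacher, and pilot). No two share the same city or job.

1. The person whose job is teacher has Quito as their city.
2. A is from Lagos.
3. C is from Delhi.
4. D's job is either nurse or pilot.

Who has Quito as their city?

B

With clues 1–2, A is impossible for the one with city Quito.
With clues 1–3, C is impossible for the one with city Quito.
With clues 1–4, D is impossible for the one with city Quito.
That leaves B.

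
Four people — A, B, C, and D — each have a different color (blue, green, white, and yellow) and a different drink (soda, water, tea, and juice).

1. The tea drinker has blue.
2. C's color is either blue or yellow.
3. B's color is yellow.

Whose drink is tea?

With clues 1–3, A, B, and D are impossible for the one with drink tea.
That leaves C.

C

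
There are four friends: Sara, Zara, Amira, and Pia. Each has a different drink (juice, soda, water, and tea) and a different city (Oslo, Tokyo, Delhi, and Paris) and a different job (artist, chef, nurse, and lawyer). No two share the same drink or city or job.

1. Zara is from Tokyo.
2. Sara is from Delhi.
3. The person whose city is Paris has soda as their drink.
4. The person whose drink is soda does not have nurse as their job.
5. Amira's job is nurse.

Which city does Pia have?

Paris

Clue 1 rules out Tokyo for Pia's city.
With clues 1–2, Delhi is impossible for Pia's city.
With clues 1–5, Oslo is impossible for Pia's city.
That leaves Paris.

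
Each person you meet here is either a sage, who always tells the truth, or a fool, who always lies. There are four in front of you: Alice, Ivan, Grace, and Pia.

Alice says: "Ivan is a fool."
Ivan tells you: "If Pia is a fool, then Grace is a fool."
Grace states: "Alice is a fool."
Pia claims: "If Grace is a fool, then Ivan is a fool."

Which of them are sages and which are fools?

Alice: fool, Ivan: sage, Grace: sage, Pia: sage

Consider Alice. Suppose Alice is a sage.
Then no assignment of the remaining roles makes every statement match its speaker's type — contradiction.
So Alice is a fool.
With that fixed, Grace's statement is true, so Grace is a sage.
With that fixed, Pia's statement is true, so Pia is a sage.
With that fixed, Ivan's statement is true, so Ivan is a sage.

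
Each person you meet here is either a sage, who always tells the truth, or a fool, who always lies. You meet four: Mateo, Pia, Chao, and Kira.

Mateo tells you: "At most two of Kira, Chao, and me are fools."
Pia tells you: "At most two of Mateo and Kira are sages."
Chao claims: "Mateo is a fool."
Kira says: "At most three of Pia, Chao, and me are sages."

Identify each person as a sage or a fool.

Regardless of anyone's role, Pia's statement is true, so Pia is a sage.
With that fixed, Kira's statement is true, so Kira is a sage.
With that fixed, Mateo's statement is true, so Mateo is a sage.
With that fixed, Chao's statement is false, so Chao is a fool.

Mateo: sage, Pia: sage, Chao: fool, Kira: sage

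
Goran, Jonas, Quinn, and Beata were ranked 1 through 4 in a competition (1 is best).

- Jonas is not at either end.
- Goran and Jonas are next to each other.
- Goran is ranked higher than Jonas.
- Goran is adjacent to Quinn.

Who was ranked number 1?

Quinn

With clue 1, Jonas is ruled out for rank 1.
With clues 1–4, Beata and Goran are ruled out for rank 1.
So rank 1 is Quinn.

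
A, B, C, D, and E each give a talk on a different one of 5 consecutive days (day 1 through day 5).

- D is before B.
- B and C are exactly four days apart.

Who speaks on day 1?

C

With clue 1, B is ruled out for day 1.
With clues 1–2, A, D, and E are ruled out for day 1.
So day 1 is C.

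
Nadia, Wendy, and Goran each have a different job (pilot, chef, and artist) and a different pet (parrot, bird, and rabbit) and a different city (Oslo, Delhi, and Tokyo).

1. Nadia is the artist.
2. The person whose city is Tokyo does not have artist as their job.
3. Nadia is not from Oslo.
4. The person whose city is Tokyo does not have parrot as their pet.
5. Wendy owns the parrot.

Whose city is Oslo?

With clues 1–3, Nadia is impossible for the one with city Oslo.
With clues 1–5, Goran is impossible for the one with city Oslo.
That leaves Wendy.

Wendy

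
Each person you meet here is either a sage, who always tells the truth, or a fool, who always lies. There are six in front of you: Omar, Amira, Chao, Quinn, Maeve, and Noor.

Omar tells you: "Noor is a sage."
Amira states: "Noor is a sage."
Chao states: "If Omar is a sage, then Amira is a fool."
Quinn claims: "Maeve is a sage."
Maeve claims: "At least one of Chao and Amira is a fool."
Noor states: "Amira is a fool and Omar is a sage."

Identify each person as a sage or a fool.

Consider Omar. Suppose Omar is a sage.
Then no assignment of the remaining roles makes every statement match its speaker's type — contradiction.
So Omar is a fool.
With that fixed, Chao's statement is true, so Chao is a sage.
With that fixed, Noor's statement is false, so Noor is a fool.
With that fixed, Amira's statement is false, so Amira is a fool.
With that fixed, Maeve's statement is true, so Maeve is a sage.
With that fixed, Quinn's statement is true, so Quinn is a sage.

Omar: fool, Amira: fool, Chao: sage, Quinn: sage, Maeve: sage, Noor: fool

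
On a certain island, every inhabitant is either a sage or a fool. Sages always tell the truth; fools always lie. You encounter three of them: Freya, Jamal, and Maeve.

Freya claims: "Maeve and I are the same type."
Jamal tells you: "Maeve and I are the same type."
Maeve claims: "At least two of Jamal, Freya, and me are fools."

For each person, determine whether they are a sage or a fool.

Freya: fool, Jamal: fool, Maeve: sage

Consider Freya. Suppose Freya is a sage.
Then no assignment of the remaining roles makes every statement match its speaker's type — contradiction.
So Freya is a fool.
Consider Jamal. Suppose Jamal is a sage.
Then whichever role Maeve has, Maeve's statement has the wrong truth value — contradiction.
So Jamal is a fool.
With that fixed, Maeve's statement is true, so Maeve is a sage.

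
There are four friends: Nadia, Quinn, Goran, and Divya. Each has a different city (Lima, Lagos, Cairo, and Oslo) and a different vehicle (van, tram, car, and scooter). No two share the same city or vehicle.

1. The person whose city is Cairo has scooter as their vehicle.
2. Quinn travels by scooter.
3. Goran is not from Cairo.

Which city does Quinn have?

Cairo

With clues 1–2, Lagos, Lima, and Oslo are impossible for Quinn's city.
That leaves Cairo.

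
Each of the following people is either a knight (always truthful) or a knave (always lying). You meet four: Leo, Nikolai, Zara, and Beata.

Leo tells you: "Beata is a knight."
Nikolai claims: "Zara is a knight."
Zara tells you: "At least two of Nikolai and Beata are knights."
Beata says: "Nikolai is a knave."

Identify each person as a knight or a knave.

Leo: knight, Nikolai: knave, Zara: knave, Beata: knight

Consider Leo. Suppose Leo is a knave.
Then no assignment of the remaining roles makes every statement match its speaker's type — contradiction.
So Leo is a knight.
Consider Nikolai. Suppose Nikolai is a knight.
Then no assignment of the remaining roles makes every statement match its speaker's type — contradiction.
So Nikolai is a knave.
With that fixed, Zara's statement is false, so Zara is a knave.
With that fixed, Beata's statement is true, so Beata is a knight.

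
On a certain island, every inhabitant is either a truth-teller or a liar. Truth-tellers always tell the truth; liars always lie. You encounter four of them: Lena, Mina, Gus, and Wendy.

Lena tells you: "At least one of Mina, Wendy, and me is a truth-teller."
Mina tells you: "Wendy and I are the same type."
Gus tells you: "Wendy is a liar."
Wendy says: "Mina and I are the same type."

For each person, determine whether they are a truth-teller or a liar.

Consider Lena. Suppose Lena is a liar.
Then no assignment of the remaining roles makes every statement match its speaker's type — contradiction.
So Lena is a truth-teller.
Consider Mina. Suppose Mina is a liar.
Then whichever role Wendy has, Wendy's statement has the wrong truth value — contradiction.
So Mina is a truth-teller.
Consider Gus. Suppose Gus is a truth-teller.
Then no assignment of the remaining roles makes every statement match its speaker's type — contradiction.
So Gus is a liar.
Consider Wendy. Suppose Wendy is a liar.
Then Mina's statement comes out false, contradicting Mina being a truth-teller.
So Wendy is a truth-teller.

Lena: truth-teller, Mina: truth-teller, Gus: liar, Wendy: truth-teller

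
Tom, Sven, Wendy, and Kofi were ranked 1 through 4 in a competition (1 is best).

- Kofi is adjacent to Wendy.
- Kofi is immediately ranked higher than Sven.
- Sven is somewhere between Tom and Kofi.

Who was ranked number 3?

With clues 1–2, Tom and Wendy are ruled out for rank 3.
With clues 1–3, Kofi is ruled out for rank 3.
So rank 3 is Sven.

Sven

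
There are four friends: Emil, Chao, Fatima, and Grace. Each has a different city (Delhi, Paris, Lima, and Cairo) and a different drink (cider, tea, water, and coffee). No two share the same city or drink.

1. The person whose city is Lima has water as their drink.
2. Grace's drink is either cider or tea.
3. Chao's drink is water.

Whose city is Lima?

With clues 1–2, Grace is impossible for the one with city Lima.
With clues 1–3, Emil and Fatima are impossible for the one with city Lima.
That leaves Chao.

Chao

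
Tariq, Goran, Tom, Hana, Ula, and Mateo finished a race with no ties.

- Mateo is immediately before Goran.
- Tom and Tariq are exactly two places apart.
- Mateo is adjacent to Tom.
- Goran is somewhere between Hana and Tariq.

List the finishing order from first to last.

From clue 1: Goran is in {2,3,4,5,6}.
From clues 1–2: Goran is in {2,3,5,6}.
From clues 1–3: Tariq is in {1,2}.
From clues 1–4: Tariq → place 1, Ula → place 2, Tom → place 3, Mateo → place 4, Goran → place 5, Hana → place 6.

Tariq, Ula, Tom, Mateo, Goran, Hana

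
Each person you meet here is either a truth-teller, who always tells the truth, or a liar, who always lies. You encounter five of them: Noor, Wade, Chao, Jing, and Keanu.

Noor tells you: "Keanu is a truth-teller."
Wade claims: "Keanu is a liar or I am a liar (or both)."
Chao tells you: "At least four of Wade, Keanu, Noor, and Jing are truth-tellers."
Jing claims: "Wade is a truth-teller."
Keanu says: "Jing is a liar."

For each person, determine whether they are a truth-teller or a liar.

Consider Noor. Suppose Noor is a truth-teller.
Then no assignment of the remaining roles makes every statement match its speaker's type — contradiction.
So Noor is a liar.
With that fixed, Chao's statement is false, so Chao is a liar.
Consider Wade. Suppose Wade is a liar.
Then Wade's own statement would have to be false, but it can't be — contradiction.
So Wade is a truth-teller.
With that fixed, Jing's statement is true, so Jing is a truth-teller.
With that fixed, Keanu's statement is false, so Keanu is a liar.

Noor: liar, Wade: truth-teller, Chao: liar, Jing: truth-teller, Keanu: liar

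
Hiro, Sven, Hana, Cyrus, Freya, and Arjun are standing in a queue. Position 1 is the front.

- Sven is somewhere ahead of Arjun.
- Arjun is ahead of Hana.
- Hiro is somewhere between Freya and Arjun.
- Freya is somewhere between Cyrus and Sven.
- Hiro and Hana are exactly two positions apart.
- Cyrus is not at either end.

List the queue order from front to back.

Sven, Freya, Cyrus, Hiro, Arjun, Hana

From clue 1: Sven is in {1,2,3,4,5}.
From clues 1–2: Sven is in {1,2,3,4}.
From clues 1–3: Hiro is in {2,3,4,5}.
From clues 1–4: Hiro is in {3,4}.
From clues 1–6: Sven → position 1, Freya → position 2, Cyrus → position 3, Hiro → position 4, Arjun → position 5, Hana → position 6.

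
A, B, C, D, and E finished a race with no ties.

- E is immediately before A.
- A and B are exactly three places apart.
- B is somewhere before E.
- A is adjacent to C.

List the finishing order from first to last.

From clue 1: A is in {2,3,4,5}.
From clues 1–2: A is in {2,4,5}.
From clues 1–3: A is in {4,5}.
From clues 1–4: B → place 1, D → place 2, E → place 3, A → place 4, C → place 5.

B, D, E, A, C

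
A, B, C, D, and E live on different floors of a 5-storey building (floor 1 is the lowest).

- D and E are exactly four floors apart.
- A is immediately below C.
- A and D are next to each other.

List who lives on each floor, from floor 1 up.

From clue 1: D is in {1,5}.
From clues 1–2: A is in {2,3}.
From clues 1–3: D → floor 1, A → floor 2, C → floor 3, B → floor 4, E → floor 5.

D, A, C, B, E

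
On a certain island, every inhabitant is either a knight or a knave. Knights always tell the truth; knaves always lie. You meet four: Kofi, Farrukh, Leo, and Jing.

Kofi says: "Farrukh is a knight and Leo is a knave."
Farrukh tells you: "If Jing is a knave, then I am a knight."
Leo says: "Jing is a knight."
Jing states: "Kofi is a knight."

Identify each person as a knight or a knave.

Kofi: knave, Farrukh: knave, Leo: knave, Jing: knave

Consider Kofi. Suppose Kofi is a knight.
Then no assignment of the remaining roles makes every statement match its speaker's type — contradiction.
So Kofi is a knave.
With that fixed, Jing's statement is false, so Jing is a knave.
With that fixed, Leo's statement is false, so Leo is a knave.
Consider Farrukh. Suppose Farrukh is a knight.
Then Kofi's statement comes out true, contradicting Kofi being a knave.
So Farrukh is a knave.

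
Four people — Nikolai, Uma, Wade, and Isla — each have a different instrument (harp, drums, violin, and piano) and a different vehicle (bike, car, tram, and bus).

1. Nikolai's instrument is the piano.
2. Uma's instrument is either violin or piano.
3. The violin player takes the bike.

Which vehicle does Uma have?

bike

With clues 1–3, bus, car, and tram are impossible for Uma's vehicle.
That leaves bike.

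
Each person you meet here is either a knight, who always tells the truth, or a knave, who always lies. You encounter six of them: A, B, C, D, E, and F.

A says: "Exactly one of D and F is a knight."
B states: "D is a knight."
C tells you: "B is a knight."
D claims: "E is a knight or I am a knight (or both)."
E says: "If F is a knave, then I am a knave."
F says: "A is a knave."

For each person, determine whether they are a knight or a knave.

A: knave, B: knight, C: knight, D: knight, E: knight, F: knight

Consider A. Suppose A is a knight.
Then no assignment of the remaining roles makes every statement match its speaker's type — contradiction.
So A is a knave.
With that fixed, F's statement is true, so F is a knight.
With that fixed, E's statement is true, so E is a knight.
With that fixed, D's statement is true, so D is a knight.
With that fixed, B's statement is true, so B is a knight.
With that fixed, C's statement is true, so C is a knight.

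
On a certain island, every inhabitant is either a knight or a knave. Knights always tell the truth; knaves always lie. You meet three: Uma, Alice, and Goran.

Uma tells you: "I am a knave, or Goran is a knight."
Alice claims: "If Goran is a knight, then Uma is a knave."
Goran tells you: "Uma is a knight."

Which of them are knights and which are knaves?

Consider Uma. Suppose Uma is a knave.
Then Uma's own statement would have to be false, but it can't be — contradiction.
So Uma is a knight.
With that fixed, Goran's statement is true, so Goran is a knight.
With that fixed, Alice's statement is false, so Alice is a knave.

Uma: knight, Alice: knave, Goran: knight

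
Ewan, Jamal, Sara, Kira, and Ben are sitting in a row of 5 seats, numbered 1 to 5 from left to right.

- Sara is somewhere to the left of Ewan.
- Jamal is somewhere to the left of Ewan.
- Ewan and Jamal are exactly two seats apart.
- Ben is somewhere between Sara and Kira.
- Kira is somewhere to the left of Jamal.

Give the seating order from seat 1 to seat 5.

From clue 1: Ewan is in {2,3,4,5}.
From clues 1–2: Ewan is in {3,4,5}.
From clues 1–5: Kira → seat 1, Ben → seat 2, Jamal → seat 3, Sara → seat 4, Ewan → seat 5.

Kira, Ben, Jamal, Sara, Ewan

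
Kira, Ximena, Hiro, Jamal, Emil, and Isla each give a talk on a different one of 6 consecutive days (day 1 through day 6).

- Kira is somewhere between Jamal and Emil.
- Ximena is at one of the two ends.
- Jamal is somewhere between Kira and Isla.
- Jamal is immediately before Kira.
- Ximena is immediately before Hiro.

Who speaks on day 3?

With clues 1–2, Ximena is ruled out for day 3.
With clues 1–4, Emil is ruled out for day 3.
With clues 1–5, Hiro, Jamal, and Kira are ruled out for day 3.
So day 3 is Isla.

Isla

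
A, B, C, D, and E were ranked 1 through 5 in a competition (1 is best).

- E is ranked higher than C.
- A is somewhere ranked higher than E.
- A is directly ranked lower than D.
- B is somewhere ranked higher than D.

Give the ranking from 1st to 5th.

B, D, A, E, C

From clue 1: C is in {2,3,4,5}.
From clues 1–2: A is in {1,2,3}.
From clues 1–3: A is in {2,3}.
From clues 1–4: B → rank 1, D → rank 2, A → rank 3, E → rank 4, C → rank 5.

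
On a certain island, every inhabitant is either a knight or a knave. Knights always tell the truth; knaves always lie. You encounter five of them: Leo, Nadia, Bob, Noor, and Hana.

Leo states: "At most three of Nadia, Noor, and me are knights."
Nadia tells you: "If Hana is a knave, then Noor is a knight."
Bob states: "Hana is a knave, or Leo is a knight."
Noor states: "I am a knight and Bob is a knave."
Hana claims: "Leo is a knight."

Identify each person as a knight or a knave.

Leo: knight, Nadia: knight, Bob: knight, Noor: knave, Hana: knight

Regardless of anyone's role, Leo's statement is true, so Leo is a knight.
With that fixed, Bob's statement is true, so Bob is a knight.
With that fixed, Noor's statement is false, so Noor is a knave.
With that fixed, Hana's statement is true, so Hana is a knight.
With that fixed, Nadia's statement is true, so Nadia is a knight.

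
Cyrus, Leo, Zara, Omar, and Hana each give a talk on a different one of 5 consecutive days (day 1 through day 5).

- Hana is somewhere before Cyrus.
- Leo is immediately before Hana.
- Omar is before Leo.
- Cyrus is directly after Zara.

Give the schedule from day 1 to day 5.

From clue 1: Cyrus is in {2,3,4,5}.
From clues 1–2: Cyrus is in {3,4,5}.
From clues 1–3: Cyrus is in {4,5}.
From clues 1–4: Omar → day 1, Leo → day 2, Hana → day 3, Zara → day 4, Cyrus → day 5.

Omar, Leo, Hana, Zara, Cyrus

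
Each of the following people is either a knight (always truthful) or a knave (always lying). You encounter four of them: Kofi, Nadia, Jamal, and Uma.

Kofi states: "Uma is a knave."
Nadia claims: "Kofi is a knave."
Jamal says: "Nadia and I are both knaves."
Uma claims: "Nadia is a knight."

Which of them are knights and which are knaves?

Consider Kofi. Suppose Kofi is a knight.
Then no assignment of the remaining roles makes every statement match its speaker's type — contradiction.
So Kofi is a knave.
With that fixed, Nadia's statement is true, so Nadia is a knight.
With that fixed, Jamal's statement is false, so Jamal is a knave.
With that fixed, Uma's statement is true, so Uma is a knight.

Kofi: knave, Nadia: knight, Jamal: knave, Uma: knight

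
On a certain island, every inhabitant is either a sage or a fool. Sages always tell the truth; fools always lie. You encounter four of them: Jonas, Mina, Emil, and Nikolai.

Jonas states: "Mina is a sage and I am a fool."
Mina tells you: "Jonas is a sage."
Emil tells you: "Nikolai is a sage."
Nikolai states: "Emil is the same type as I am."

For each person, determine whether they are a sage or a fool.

Jonas: fool, Mina: fool, Emil: sage, Nikolai: sage

Consider Jonas. Suppose Jonas is a sage.
Then Jonas's own statement would have to be true, but it can't be — contradiction.
So Jonas is a fool.
With that fixed, Mina's statement is false, so Mina is a fool.
Consider Emil. Suppose Emil is a fool.
Then whichever role Nikolai has, Nikolai's statement has the wrong truth value — contradiction.
So Emil is a sage.
Consider Nikolai. Suppose Nikolai is a fool.
Then Emil's statement comes out false, contradicting Emil being a sage.
So Nikolai is a sage.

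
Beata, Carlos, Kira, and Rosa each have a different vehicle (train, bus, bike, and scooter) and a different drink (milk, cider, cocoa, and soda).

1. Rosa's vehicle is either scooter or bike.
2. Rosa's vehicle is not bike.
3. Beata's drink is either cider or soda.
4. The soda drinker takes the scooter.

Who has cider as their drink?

With clues 1–4, Carlos, Kira, and Rosa are impossible for the one with drink cider.
That leaves Beata.

Beata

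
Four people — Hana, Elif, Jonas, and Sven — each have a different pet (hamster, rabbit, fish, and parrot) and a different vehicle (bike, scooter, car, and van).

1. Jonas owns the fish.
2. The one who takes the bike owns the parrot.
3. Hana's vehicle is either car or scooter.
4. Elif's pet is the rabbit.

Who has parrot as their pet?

Clue 1 rules out Jonas for the one with pet parrot.
With clues 1–3, Hana is impossible for the one with pet parrot.
With clues 1–4, Elif is impossible for the one with pet parrot.
That leaves Sven.

Sven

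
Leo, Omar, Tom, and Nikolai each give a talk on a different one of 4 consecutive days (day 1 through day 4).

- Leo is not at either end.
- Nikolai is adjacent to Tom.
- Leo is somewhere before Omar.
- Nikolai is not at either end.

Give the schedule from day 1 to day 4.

Tom, Nikolai, Leo, Omar

From clue 1: Leo is in {2,3}.
From clues 1–3: Leo → day 3, Omar → day 4.
From clues 1–4: Tom → day 1, Nikolai → day 2.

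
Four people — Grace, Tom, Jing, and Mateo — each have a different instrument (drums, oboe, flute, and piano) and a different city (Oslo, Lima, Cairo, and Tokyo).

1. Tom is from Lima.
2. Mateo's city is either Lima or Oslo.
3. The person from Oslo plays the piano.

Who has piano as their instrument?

With clues 1–3, Grace, Jing, and Tom are impossible for the one with instrument piano.
That leaves Mateo.

Mateo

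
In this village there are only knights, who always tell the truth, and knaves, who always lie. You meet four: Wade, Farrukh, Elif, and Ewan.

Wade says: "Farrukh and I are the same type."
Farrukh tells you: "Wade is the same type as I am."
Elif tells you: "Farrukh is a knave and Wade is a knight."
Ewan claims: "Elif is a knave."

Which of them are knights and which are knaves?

Consider Wade. Suppose Wade is a knave.
Then whichever role Farrukh has, Farrukh's statement has the wrong truth value — contradiction.
So Wade is a knight.
Consider Farrukh. Suppose Farrukh is a knave.
Then Wade's statement comes out false, contradicting Wade being a knight.
So Farrukh is a knight.
With that fixed, Elif's statement is false, so Elif is a knave.
With that fixed, Ewan's statement is true, so Ewan is a knight.

Wade: knight, Farrukh: knight, Elif: knave, Ewan: knight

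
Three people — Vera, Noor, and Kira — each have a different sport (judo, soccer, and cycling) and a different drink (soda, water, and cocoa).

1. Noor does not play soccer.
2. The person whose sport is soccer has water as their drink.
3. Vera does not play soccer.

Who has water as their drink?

Kira

With clues 1–2, Noor is impossible for the one with drink water.
With clues 1–3, Vera is impossible for the one with drink water.
That leaves Kira.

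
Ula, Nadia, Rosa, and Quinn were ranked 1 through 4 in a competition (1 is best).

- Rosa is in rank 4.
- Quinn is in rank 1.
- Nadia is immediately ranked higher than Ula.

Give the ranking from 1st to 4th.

Quinn, Nadia, Ula, Rosa

From clue 1: Rosa → rank 4.
From clues 1–2: Quinn → rank 1.
From clues 1–3: Nadia → rank 2, Ula → rank 3.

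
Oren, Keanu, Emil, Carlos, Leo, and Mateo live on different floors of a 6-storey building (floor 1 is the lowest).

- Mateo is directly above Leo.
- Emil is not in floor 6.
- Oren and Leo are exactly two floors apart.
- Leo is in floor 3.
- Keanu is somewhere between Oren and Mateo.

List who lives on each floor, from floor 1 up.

Oren, Keanu, Leo, Mateo, Emil, Carlos

From clue 1: Leo is in {1,2,3,4,5}.
From clues 1–2: Emil is in {1,2,3,4,5}.
From clues 1–4: Leo → floor 3, Mateo → floor 4.
From clues 1–5: Oren → floor 1, Keanu → floor 2, Emil → floor 5, Carlos → floor 6.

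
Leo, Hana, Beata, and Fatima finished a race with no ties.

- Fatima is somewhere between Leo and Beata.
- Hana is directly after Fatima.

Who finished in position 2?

With clues 1–2, Beata, Hana, and Leo are ruled out for place 2.
So place 2 is Fatima.

Fatima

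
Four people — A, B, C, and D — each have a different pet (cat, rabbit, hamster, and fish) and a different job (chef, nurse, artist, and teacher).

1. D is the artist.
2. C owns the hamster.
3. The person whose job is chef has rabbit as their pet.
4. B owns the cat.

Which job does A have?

Clue 1 rules out artist for A's job.
With clues 1–4, nurse and teacher are impossible for A's job.
That leaves chef.

chef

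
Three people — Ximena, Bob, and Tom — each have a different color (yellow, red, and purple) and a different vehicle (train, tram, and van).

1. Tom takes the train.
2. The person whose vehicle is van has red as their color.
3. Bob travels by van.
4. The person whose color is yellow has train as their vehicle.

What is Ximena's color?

With clues 1–3, red is impossible for Ximena's color.
With clues 1–4, yellow is impossible for Ximena's color.
That leaves purple.

purple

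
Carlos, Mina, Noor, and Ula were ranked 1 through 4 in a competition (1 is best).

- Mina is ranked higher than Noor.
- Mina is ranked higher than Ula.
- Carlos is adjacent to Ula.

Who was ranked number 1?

Mina

With clue 1, Noor is ruled out for rank 1.
With clues 1–2, Ula is ruled out for rank 1.
With clues 1–3, Carlos is ruled out for rank 1.
So rank 1 is Mina.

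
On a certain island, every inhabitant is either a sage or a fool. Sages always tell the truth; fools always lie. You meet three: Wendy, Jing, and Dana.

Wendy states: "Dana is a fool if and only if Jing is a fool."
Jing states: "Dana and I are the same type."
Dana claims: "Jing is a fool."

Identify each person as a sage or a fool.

Consider Wendy. Suppose Wendy is a sage.
Then no assignment of the remaining roles makes every statement match its speaker's type — contradiction.
So Wendy is a fool.
Consider Jing. Suppose Jing is a sage.
Then no assignment of the remaining roles makes every statement match its speaker's type — contradiction.
So Jing is a fool.
With that fixed, Dana's statement is true, so Dana is a sage.

Wendy: fool, Jing: fool, Dana: sage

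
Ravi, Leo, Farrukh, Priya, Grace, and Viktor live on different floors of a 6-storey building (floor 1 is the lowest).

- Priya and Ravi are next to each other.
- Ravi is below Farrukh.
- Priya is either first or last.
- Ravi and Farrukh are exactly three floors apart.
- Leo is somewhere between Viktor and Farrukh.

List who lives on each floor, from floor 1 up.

Priya, Ravi, Viktor, Leo, Farrukh, Grace

From clues 1–2: Farrukh is in {3,4,5,6}.
From clues 1–3: Priya → floor 1, Ravi → floor 2.
From clues 1–4: Farrukh → floor 5.
From clues 1–5: Viktor → floor 3, Leo → floor 4, Grace → floor 6.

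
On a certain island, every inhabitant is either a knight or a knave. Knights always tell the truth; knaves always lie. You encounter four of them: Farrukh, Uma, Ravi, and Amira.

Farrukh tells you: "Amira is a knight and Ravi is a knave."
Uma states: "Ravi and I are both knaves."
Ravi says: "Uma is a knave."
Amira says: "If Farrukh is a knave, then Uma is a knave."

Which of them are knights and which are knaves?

Farrukh: knave, Uma: knave, Ravi: knight, Amira: knight

Consider Farrukh. Suppose Farrukh is a knight.
Then no assignment of the remaining roles makes every statement match its speaker's type — contradiction.
So Farrukh is a knave.
Consider Uma. Suppose Uma is a knight.
Then Uma's own statement would have to be true, but it can't be — contradiction.
So Uma is a knave.
With that fixed, Ravi's statement is true, so Ravi is a knight.
With that fixed, Amira's statement is true, so Amira is a knight.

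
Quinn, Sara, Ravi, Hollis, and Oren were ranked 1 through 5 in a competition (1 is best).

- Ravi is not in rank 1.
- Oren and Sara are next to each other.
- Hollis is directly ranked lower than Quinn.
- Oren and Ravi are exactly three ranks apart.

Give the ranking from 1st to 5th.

From clue 1: Ravi is in {2,3,4,5}.
From clues 1–3: Ravi is in {3,5}.
From clues 1–4: Sara → rank 1, Oren → rank 2, Quinn → rank 3, Hollis → rank 4, Ravi → rank 5.

Sara, Oren, Quinn, Hollis, Ravi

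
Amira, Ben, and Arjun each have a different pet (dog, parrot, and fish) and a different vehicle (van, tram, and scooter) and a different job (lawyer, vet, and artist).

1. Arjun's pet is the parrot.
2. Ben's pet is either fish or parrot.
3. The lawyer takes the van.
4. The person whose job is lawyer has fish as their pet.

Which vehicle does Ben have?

With clues 1–4, scooter and tram are impossible for Ben's vehicle.
That leaves van.

van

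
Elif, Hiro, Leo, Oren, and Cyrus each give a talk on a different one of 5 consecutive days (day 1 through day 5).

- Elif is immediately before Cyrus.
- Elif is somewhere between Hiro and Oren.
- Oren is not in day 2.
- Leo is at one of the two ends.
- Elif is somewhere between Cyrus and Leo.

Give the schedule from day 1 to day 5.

Leo, Hiro, Elif, Cyrus, Oren

From clue 1: Elif is in {1,2,3,4}.
From clues 1–2: Elif is in {2,3}.
From clues 1–5: Leo → day 1, Hiro → day 2, Elif → day 3, Cyrus → day 4, Oren → day 5.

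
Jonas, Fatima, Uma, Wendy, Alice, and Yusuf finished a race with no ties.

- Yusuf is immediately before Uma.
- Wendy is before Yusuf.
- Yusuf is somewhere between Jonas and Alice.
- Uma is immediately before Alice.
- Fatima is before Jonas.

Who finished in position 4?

With clues 1–3, Alice, Fatima, Jonas, and Wendy are ruled out for place 4.
With clues 1–5, Uma is ruled out for place 4.
So place 4 is Yusuf.

Yusuf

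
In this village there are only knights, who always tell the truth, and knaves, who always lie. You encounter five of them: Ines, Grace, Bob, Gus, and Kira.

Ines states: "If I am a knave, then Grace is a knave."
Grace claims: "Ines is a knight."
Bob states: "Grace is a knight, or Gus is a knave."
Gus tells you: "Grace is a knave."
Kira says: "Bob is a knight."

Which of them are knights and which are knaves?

Consider Ines. Suppose Ines is a knave.
Then no assignment of the remaining roles makes every statement match its speaker's type — contradiction.
So Ines is a knight.
With that fixed, Grace's statement is true, so Grace is a knight.
With that fixed, Bob's statement is true, so Bob is a knight.
With that fixed, Gus's statement is false, so Gus is a knave.
With that fixed, Kira's statement is true, so Kira is a knight.

Ines: knight, Grace: knight, Bob: knight, Gus: knave, Kira: knight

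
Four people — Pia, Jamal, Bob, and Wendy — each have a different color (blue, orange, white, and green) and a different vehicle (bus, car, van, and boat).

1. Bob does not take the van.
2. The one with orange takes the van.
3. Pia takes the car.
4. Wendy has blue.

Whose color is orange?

Jamal

With clues 1–2, Bob is impossible for the one with color orange.
With clues 1–3, Pia is impossible for the one with color orange.
With clues 1–4, Wendy is impossible for the one with color orange.
That leaves Jamal.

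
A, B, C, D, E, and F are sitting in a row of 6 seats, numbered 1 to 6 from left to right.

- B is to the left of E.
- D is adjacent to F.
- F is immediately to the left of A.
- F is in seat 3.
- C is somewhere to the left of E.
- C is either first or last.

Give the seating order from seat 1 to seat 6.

C, D, F, A, B, E

From clue 1: B is in {1,2,3,4,5}.
From clues 1–3: A is in {3,4,5,6}.
From clues 1–4: D → seat 2, F → seat 3, A → seat 4.
From clues 1–5: E → seat 6.
From clues 1–6: C → seat 1, B → seat 5.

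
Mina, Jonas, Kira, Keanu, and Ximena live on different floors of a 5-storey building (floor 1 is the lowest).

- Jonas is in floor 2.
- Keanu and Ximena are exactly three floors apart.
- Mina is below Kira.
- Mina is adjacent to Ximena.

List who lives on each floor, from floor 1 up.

Keanu, Jonas, Mina, Ximena, Kira

From clue 1: Jonas → floor 2.
From clues 1–2: Mina is in {3,5}.
From clues 1–3: Mina → floor 3, Kira → floor 5.
From clues 1–4: Keanu → floor 1, Ximena → floor 4.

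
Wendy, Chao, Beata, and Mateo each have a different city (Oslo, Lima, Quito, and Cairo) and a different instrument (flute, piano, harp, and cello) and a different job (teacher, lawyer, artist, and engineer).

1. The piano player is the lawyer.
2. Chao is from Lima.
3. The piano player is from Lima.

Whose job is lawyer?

With clues 1–3, Beata, Mateo, and Wendy are impossible for the one with job lawyer.
That leaves Chao.

Chao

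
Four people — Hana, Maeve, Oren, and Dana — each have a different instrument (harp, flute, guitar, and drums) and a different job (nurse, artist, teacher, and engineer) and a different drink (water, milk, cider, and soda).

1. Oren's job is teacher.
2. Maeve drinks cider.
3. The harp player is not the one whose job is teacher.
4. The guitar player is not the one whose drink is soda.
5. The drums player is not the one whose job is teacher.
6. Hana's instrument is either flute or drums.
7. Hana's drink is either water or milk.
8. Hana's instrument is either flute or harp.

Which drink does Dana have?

soda

With clues 1–2, cider is impossible for Dana's drink.
With clues 1–8, milk and water are impossible for Dana's drink.
That leaves soda.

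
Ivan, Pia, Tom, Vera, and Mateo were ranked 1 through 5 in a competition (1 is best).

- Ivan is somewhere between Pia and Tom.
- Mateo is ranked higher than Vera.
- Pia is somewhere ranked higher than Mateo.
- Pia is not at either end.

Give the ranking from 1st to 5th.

From clue 1: Ivan is in {2,3,4}.
From clues 1–3: Pia is in {1,3}.
From clues 1–4: Tom → rank 1, Ivan → rank 2, Pia → rank 3, Mateo → rank 4, Vera → rank 5.

Tom, Ivan, Pia, Mateo, Vera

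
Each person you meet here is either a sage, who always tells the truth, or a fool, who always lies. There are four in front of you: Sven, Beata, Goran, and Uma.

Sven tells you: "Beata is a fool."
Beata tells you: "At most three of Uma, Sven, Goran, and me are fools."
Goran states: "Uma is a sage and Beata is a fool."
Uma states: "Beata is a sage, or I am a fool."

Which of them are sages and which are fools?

Sven: fool, Beata: sage, Goran: fool, Uma: sage

Consider Sven. Suppose Sven is a sage.
Then no assignment of the remaining roles makes every statement match its speaker's type — contradiction.
So Sven is a fool.
Consider Beata. Suppose Beata is a fool.
Then Sven's statement comes out true, contradicting Sven being a fool.
So Beata is a sage.
With that fixed, Goran's statement is false, so Goran is a fool.
With that fixed, Uma's statement is true, so Uma is a sage.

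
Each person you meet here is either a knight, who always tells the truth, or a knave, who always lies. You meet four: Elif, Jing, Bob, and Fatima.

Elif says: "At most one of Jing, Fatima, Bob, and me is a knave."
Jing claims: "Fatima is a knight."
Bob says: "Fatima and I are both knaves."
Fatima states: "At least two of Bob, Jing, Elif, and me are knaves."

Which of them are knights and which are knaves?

Consider Elif. Suppose Elif is a knight.
Then no assignment of the remaining roles makes every statement match its speaker's type — contradiction.
So Elif is a knave.
Consider Jing. Suppose Jing is a knave.
Then no assignment of the remaining roles makes every statement match its speaker's type — contradiction.
So Jing is a knight.
Consider Bob. Suppose Bob is a knight.
Then Bob's own statement would have to be true, but it can't be — contradiction.
So Bob is a knave.
With that fixed, Fatima's statement is true, so Fatima is a knight.

Elif: knave, Jing: knight, Bob: knave, Fatima: knight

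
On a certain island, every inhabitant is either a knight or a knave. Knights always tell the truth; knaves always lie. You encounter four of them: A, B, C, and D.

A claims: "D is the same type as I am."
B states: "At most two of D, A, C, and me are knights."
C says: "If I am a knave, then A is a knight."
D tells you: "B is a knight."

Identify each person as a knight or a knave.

Consider A. Suppose A is a knight.
Then no assignment of the remaining roles makes every statement match its speaker's type — contradiction.
So A is a knave.
Consider B. Suppose B is a knave.
Then B's own statement would have to be false, but it can't be — contradiction.
So B is a knight.
With that fixed, D's statement is true, so D is a knight.
Consider C. Suppose C is a knight.
Then B's statement comes out false, contradicting B being a knight.
So C is a knave.

A: knave, B: knight, C: knave, D: knight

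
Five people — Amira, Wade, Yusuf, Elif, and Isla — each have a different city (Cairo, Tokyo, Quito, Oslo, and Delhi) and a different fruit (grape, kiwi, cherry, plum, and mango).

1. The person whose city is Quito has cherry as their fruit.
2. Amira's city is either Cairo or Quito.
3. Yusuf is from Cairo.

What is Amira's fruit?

cherry

With clues 1–3, grape, kiwi, mango, and plum are impossible for Amira's fruit.
That leaves cherry.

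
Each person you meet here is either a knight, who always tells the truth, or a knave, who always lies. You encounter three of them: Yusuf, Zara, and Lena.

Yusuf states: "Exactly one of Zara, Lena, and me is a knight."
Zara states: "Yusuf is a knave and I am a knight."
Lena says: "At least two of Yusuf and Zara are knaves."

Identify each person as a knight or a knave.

Yusuf: knight, Zara: knave, Lena: knave

Consider Yusuf. Suppose Yusuf is a knave.
Then no assignment of the remaining roles makes every statement match its speaker's type — contradiction.
So Yusuf is a knight.
With that fixed, Zara's statement is false, so Zara is a knave.
With that fixed, Lena's statement is false, so Lena is a knave.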